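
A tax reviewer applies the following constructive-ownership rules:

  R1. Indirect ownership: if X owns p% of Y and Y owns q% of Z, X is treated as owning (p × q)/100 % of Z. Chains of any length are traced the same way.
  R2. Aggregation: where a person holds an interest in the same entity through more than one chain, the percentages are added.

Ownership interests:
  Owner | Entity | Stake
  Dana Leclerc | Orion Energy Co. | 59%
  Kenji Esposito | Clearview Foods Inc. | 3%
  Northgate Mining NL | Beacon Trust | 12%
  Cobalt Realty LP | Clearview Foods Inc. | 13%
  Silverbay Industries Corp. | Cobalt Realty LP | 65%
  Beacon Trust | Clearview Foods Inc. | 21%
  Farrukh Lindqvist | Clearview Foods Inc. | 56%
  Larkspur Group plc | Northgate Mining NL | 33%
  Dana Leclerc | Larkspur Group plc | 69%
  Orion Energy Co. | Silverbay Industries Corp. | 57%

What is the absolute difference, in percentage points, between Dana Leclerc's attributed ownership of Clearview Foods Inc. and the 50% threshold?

46.584461

Chain via Orion Energy Co. → Silverbay Industries Corp. → Cobalt Realty LP (R1): 59% × 57% × 65% × 13% = 2.841735% of Clearview Foods Inc.
Chain via Larkspur Group plc → Northgate Mining NL → Beacon Trust (R1): 69% × 33% × 12% × 21% = 0.573804% of Clearview Foods Inc.
Aggregating (R2): 2.841735% + 0.573804% = 3.415539%.
3.415539% falls short of the 50% threshold by 46.584461 percentage points.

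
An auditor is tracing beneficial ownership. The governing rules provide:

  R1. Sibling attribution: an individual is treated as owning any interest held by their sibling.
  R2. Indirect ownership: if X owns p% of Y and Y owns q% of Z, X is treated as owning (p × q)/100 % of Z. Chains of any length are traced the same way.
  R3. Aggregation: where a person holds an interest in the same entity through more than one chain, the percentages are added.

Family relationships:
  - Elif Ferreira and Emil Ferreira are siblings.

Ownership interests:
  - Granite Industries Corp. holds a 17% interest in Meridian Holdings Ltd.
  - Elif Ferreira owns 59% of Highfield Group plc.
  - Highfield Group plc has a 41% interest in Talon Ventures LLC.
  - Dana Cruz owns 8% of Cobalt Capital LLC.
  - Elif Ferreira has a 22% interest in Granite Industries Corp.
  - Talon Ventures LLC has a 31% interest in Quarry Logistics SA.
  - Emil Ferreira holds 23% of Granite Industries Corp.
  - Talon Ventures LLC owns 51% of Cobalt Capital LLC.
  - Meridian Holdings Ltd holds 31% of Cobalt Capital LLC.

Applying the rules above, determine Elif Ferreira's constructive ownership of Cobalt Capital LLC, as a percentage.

By sibling attribution (R1), Elif Ferreira is treated as also owning Emil Ferreira's interest in Granite Industries Corp, giving 22% + 23% = 45%.
Chain via Highfield Group plc → Talon Ventures LLC (R2): 59% × 41% × 51% = 12.3369% of Cobalt Capital LLC.
Chain via Granite Industries Corp. → Meridian Holdings Ltd (R2): 45% × 17% × 31% = 2.3715% of Cobalt Capital LLC.
Aggregating (R3): 12.3369% + 2.3715% = 14.7084%.

14.7084%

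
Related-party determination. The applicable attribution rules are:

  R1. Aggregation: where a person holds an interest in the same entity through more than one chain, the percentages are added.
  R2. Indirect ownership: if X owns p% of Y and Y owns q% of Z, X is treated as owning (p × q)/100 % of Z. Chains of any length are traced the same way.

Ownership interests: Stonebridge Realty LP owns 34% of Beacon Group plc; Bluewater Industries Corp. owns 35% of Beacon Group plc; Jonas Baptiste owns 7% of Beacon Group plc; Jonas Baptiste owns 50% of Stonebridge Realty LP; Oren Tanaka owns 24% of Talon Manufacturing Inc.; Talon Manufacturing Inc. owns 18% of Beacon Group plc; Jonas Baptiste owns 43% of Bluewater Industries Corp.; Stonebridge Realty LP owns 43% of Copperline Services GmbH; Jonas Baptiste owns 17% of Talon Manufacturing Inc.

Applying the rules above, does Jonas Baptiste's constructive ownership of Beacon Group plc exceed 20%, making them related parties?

Chain via Bluewater Industries Corp. (R2): 43% × 35% = 15.05% of Beacon Group plc.
Chain via Talon Manufacturing Inc. (R2): 17% × 18% = 3.06% of Beacon Group plc.
Chain via Stonebridge Realty LP (R2): 50% × 34% = 17% of Beacon Group plc.
Direct interest in Beacon Group plc: 7%.
Aggregating (R1): 15.05% + 3.06% + 17% + 7% = 42.11%.
42.11% exceeds the 20% threshold, so Jonas is a related party to Beacon Group plc.

Yes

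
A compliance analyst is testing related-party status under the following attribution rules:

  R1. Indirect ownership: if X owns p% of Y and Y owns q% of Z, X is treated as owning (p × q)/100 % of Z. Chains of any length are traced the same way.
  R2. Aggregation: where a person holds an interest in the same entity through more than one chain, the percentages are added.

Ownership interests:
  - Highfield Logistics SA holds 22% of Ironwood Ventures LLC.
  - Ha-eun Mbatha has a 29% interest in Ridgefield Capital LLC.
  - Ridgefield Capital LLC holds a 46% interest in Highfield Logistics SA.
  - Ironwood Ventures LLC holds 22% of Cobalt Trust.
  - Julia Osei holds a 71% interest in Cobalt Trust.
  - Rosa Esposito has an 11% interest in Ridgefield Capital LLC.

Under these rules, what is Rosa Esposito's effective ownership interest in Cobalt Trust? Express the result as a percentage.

Chain via Ridgefield Capital LLC → Highfield Logistics SA → Ironwood Ventures LLC (R1): 11% × 46% × 22% × 22% = 0.244904% of Cobalt Trust.

0.244904%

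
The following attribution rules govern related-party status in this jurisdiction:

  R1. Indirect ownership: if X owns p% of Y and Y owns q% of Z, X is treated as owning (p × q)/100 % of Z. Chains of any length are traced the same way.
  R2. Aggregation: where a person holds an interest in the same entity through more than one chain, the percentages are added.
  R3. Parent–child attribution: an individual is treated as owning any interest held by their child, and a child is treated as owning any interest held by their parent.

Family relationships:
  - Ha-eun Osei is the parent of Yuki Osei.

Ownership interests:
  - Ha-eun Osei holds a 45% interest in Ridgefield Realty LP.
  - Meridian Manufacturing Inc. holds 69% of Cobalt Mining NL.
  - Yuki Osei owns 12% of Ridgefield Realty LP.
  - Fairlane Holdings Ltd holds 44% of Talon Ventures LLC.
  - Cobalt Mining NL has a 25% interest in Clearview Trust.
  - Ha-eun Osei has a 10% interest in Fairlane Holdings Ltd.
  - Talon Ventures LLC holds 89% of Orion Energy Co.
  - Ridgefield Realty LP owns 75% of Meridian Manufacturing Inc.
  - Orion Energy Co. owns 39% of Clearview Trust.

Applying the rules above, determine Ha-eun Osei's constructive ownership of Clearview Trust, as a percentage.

8.901615%

By parent–child attribution (R3), Ha-eun Osei is treated as also owning Yuki Osei's interest in Ridgefield Realty LP, giving 45% + 12% = 57%.
Chain via Ridgefield Realty LP → Meridian Manufacturing Inc. → Cobalt Mining NL (R1): 57% × 75% × 69% × 25% = 7.374375% of Clearview Trust.
Chain via Fairlane Holdings Ltd → Talon Ventures LLC → Orion Energy Co. (R1): 10% × 44% × 89% × 39% = 1.52724% of Clearview Trust.
Aggregating (R2): 7.374375% + 1.52724% = 8.901615%.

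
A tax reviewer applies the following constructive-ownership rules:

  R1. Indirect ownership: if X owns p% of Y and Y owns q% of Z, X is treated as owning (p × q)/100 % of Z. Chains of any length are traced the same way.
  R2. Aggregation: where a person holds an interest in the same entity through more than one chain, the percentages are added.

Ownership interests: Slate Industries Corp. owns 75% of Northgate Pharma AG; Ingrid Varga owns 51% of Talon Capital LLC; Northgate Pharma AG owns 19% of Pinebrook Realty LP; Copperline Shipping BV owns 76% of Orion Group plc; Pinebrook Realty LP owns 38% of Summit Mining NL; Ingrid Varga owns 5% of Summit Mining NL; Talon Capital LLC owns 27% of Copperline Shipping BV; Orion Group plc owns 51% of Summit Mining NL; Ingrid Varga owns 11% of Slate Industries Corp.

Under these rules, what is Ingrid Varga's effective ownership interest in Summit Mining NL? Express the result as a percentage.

10.932902%

Chain via Slate Industries Corp. → Northgate Pharma AG → Pinebrook Realty LP (R1): 11% × 75% × 19% × 38% = 0.59565% of Summit Mining NL.
Chain via Talon Capital LLC → Copperline Shipping BV → Orion Group plc (R1): 51% × 27% × 76% × 51% = 5.337252% of Summit Mining NL.
Direct interest in Summit Mining NL: 5%.
Aggregating (R2): 0.59565% + 5.337252% + 5% = 10.932902%.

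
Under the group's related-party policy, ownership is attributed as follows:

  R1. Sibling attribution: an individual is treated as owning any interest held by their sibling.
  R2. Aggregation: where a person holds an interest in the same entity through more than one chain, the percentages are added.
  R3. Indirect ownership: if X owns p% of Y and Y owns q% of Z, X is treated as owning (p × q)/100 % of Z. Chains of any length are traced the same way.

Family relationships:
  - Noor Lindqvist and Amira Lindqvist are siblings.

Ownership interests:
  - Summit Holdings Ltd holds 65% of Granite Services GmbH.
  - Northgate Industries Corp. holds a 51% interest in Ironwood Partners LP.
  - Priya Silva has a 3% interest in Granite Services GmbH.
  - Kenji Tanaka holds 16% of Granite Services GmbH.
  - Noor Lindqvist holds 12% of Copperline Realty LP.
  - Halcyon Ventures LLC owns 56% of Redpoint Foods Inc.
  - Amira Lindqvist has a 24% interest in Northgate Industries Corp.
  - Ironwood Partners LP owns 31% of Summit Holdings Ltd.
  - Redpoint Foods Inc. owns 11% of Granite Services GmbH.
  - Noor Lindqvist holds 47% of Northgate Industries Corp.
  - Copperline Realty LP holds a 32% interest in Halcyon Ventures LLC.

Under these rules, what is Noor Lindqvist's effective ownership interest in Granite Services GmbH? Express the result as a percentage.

7.532859%

By sibling attribution (R1), Noor Lindqvist is treated as also owning Amira Lindqvist's interest in Northgate Industries Corp, giving 47% + 24% = 71%.
Chain via Copperline Realty LP → Halcyon Ventures LLC → Redpoint Foods Inc. (R3): 12% × 32% × 56% × 11% = 0.236544% of Granite Services GmbH.
Chain via Northgate Industries Corp. → Ironwood Partners LP → Summit Holdings Ltd (R3): 71% × 51% × 31% × 65% = 7.296315% of Granite Services GmbH.
Aggregating (R2): 0.236544% + 7.296315% = 7.532859%.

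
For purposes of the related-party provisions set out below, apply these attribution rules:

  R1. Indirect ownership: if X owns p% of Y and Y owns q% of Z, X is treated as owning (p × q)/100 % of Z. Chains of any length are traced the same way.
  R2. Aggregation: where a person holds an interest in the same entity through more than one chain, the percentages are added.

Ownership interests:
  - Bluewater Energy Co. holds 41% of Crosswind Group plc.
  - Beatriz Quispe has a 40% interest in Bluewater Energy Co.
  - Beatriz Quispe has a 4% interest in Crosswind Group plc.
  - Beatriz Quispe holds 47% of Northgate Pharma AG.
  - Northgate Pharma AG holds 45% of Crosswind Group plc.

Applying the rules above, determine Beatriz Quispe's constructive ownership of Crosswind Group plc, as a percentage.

41.55%

Chain via Bluewater Energy Co. (R1): 40% × 41% = 16.4% of Crosswind Group plc.
Chain via Northgate Pharma AG (R1): 47% × 45% = 21.15% of Crosswind Group plc.
Direct interest in Crosswind Group plc: 4%.
Aggregating (R2): 16.4% + 21.15% + 4% = 41.55%.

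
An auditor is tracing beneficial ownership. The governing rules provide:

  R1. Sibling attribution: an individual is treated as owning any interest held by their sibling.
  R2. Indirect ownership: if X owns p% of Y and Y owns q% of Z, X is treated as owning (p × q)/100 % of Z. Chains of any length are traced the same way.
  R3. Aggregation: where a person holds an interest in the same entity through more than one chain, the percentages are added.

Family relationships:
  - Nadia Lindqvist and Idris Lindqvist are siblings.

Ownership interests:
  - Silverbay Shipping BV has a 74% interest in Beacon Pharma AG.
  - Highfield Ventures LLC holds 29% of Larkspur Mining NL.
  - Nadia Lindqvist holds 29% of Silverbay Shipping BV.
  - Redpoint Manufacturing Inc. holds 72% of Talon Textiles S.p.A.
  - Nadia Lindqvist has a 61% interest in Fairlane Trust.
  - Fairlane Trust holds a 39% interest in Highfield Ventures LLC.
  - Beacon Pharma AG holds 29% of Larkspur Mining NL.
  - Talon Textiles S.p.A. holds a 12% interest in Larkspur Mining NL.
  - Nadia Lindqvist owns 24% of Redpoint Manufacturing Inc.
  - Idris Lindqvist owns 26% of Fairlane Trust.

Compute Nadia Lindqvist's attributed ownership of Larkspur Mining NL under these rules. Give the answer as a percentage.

By sibling attribution (R1), Nadia Lindqvist is treated as also owning Idris Lindqvist's interest in Fairlane Trust, giving 61% + 26% = 87%.
Chain via Redpoint Manufacturing Inc. → Talon Textiles S.p.A. (R2): 24% × 72% × 12% = 2.0736% of Larkspur Mining NL.
Chain via Silverbay Shipping BV → Beacon Pharma AG (R2): 29% × 74% × 29% = 6.2234% of Larkspur Mining NL.
Chain via Fairlane Trust → Highfield Ventures LLC (R2): 87% × 39% × 29% = 9.8397% of Larkspur Mining NL.
Aggregating (R3): 2.0736% + 6.2234% + 9.8397% = 18.1367%.

18.1367%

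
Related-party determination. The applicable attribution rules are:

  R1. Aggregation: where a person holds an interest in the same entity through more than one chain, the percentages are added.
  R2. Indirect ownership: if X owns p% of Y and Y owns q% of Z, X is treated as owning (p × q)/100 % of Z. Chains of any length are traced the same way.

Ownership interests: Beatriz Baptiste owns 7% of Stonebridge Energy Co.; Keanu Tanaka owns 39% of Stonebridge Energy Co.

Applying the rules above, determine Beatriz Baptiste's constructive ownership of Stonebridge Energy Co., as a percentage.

Direct interest in Stonebridge Energy Co: 7%.

7%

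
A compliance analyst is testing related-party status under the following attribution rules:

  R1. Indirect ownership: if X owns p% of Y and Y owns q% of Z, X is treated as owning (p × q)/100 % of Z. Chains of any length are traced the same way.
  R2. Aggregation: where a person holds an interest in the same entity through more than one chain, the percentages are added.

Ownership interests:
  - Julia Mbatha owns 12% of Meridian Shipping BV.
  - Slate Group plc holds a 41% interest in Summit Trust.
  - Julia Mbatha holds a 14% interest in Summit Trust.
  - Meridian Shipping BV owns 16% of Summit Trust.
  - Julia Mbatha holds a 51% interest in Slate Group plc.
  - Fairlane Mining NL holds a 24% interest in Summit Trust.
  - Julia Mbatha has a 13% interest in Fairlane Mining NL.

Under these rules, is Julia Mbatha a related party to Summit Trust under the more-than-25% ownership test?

Yes

Chain via Slate Group plc (R1): 51% × 41% = 20.91% of Summit Trust.
Chain via Meridian Shipping BV (R1): 12% × 16% = 1.92% of Summit Trust.
Chain via Fairlane Mining NL (R1): 13% × 24% = 3.12% of Summit Trust.
Direct interest in Summit Trust: 14%.
Aggregating (R2): 20.91% + 1.92% + 3.12% + 14% = 39.95%.
39.95% exceeds the 25% threshold, so Julia is a related party to Summit Trust.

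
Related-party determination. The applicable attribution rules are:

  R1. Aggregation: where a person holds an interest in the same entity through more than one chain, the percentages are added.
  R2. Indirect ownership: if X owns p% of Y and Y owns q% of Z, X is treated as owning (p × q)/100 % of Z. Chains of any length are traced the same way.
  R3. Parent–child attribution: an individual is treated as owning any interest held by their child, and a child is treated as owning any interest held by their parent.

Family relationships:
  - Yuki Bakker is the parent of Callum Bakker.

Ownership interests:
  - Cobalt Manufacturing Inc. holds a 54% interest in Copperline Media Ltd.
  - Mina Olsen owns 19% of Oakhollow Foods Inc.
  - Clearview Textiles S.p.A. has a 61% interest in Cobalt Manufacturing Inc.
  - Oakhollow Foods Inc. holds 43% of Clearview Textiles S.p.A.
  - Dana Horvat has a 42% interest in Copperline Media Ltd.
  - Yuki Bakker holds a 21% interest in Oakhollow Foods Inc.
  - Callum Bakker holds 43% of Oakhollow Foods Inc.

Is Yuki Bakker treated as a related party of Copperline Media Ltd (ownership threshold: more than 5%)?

By parent–child attribution (R3), Yuki Bakker is treated as also owning Callum Bakker's interest in Oakhollow Foods Inc, giving 21% + 43% = 64%.
Chain via Oakhollow Foods Inc. → Clearview Textiles S.p.A. → Cobalt Manufacturing Inc. (R2): 64% × 43% × 61% × 54% = 9.065088% of Copperline Media Ltd.
9.065088% exceeds the 5% threshold, so Yuki is a related party to Copperline Media Ltd.

Yes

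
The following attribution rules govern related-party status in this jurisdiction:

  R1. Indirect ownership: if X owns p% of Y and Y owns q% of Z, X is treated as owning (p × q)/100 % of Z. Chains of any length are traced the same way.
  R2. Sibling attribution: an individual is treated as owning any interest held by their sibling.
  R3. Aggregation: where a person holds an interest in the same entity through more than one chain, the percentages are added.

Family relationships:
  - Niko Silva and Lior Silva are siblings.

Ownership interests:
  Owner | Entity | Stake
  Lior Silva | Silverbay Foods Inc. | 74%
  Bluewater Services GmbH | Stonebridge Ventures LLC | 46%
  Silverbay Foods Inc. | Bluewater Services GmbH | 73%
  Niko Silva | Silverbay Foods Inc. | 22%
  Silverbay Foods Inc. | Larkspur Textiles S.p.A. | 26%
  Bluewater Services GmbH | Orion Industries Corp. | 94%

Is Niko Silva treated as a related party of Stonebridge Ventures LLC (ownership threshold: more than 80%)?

No

By sibling attribution (R2), Niko Silva is treated as also owning Lior Silva's interest in Silverbay Foods Inc, giving 22% + 74% = 96%.
Chain via Silverbay Foods Inc. → Bluewater Services GmbH (R1): 96% × 73% × 46% = 32.2368% of Stonebridge Ventures LLC.
32.2368% does not exceed the 80% threshold, so Niko is not a related party to Stonebridge Ventures LLC.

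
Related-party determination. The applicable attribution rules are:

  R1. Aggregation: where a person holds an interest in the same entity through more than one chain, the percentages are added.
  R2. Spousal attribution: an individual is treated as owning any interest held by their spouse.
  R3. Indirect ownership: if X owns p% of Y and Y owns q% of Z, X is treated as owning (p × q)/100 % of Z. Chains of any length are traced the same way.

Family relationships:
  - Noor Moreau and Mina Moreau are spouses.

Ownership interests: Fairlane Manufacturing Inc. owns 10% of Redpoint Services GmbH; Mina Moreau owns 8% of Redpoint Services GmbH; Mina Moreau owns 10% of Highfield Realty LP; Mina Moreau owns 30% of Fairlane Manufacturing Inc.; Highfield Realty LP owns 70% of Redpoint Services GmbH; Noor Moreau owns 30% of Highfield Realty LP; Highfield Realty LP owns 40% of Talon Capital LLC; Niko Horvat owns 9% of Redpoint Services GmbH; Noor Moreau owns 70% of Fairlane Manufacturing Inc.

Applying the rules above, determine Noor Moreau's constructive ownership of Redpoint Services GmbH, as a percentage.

46%

By spousal attribution (R2), Noor Moreau is treated as also owning Mina Moreau's interest in Highfield Realty LP, giving 30% + 10% = 40%.
By spousal attribution (R2), Noor Moreau is treated as also owning Mina Moreau's interest in Fairlane Manufacturing Inc, giving 70% + 30% = 100%.
By spousal attribution (R2), Noor Moreau is treated as owning Mina Moreau's 8% interest in Redpoint Services GmbH.
Chain via Highfield Realty LP (R3): 40% × 70% = 28% of Redpoint Services GmbH.
Chain via Fairlane Manufacturing Inc. (R3): 100% × 10% = 10% of Redpoint Services GmbH.
Direct interest in Redpoint Services GmbH: 8%.
Aggregating (R1): 28% + 10% + 8% = 46%.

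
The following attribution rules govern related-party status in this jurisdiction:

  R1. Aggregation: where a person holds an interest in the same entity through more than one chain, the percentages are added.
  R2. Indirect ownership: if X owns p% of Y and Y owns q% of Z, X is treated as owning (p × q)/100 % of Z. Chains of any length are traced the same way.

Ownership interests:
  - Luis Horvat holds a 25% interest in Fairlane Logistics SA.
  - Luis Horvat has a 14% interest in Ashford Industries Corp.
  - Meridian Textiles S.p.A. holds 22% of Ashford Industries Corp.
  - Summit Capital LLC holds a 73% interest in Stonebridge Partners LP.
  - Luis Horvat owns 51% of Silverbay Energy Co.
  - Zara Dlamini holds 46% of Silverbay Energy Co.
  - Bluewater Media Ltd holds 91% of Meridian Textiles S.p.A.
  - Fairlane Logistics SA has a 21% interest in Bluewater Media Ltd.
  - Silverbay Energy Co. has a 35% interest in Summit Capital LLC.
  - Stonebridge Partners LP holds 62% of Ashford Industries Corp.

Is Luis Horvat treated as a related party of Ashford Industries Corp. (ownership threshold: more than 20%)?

Chain via Silverbay Energy Co. → Summit Capital LLC → Stonebridge Partners LP (R2): 51% × 35% × 73% × 62% = 8.07891% of Ashford Industries Corp.
Chain via Fairlane Logistics SA → Bluewater Media Ltd → Meridian Textiles S.p.A. (R2): 25% × 21% × 91% × 22% = 1.05105% of Ashford Industries Corp.
Direct interest in Ashford Industries Corp: 14%.
Aggregating (R1): 8.07891% + 1.05105% + 14% = 23.12996%.
23.12996% exceeds the 20% threshold, so Luis is a related party to Ashford Industries Corp.

Yes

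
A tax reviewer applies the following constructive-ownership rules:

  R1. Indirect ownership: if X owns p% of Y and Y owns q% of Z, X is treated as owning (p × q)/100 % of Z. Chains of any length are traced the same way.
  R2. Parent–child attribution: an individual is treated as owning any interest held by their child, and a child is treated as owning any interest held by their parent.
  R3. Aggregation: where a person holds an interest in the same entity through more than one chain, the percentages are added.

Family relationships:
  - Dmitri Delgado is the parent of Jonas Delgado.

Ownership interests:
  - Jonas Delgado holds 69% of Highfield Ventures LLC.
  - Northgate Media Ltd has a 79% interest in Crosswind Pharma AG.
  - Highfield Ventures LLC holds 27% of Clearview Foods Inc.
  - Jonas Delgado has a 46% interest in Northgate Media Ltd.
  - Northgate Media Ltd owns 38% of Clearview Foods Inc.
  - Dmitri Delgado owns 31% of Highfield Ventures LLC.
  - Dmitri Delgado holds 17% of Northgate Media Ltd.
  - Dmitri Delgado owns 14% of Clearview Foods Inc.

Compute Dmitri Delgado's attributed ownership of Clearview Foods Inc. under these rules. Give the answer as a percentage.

By parent–child attribution (R2), Dmitri Delgado is treated as also owning Jonas Delgado's interest in Northgate Media Ltd, giving 17% + 46% = 63%.
By parent–child attribution (R2), Dmitri Delgado is treated as also owning Jonas Delgado's interest in Highfield Ventures LLC, giving 31% + 69% = 100%.
Chain via Northgate Media Ltd (R1): 63% × 38% = 23.94% of Clearview Foods Inc.
Chain via Highfield Ventures LLC (R1): 100% × 27% = 27% of Clearview Foods Inc.
Direct interest in Clearview Foods Inc: 14%.
Aggregating (R3): 23.94% + 27% + 14% = 64.94%.

64.94%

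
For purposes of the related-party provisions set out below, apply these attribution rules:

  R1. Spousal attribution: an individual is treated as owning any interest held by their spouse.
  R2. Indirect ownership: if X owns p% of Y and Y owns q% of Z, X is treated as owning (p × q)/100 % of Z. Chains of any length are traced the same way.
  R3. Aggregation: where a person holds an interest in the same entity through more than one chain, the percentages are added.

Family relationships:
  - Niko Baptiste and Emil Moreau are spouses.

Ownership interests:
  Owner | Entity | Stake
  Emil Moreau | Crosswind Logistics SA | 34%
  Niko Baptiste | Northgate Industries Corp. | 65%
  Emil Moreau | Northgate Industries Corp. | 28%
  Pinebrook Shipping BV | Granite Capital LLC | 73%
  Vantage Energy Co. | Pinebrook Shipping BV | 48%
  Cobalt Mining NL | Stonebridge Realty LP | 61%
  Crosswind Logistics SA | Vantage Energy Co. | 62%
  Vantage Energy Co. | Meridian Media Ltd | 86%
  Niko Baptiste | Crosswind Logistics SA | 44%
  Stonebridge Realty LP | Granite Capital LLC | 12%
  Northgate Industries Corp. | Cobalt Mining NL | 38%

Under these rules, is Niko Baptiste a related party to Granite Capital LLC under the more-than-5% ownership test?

Yes

By spousal attribution (R1), Niko Baptiste is treated as also owning Emil Moreau's interest in Northgate Industries Corp, giving 65% + 28% = 93%.
By spousal attribution (R1), Niko Baptiste is treated as also owning Emil Moreau's interest in Crosswind Logistics SA, giving 44% + 34% = 78%.
Chain via Northgate Industries Corp. → Cobalt Mining NL → Stonebridge Realty LP (R2): 93% × 38% × 61% × 12% = 2.586888% of Granite Capital LLC.
Chain via Crosswind Logistics SA → Vantage Energy Co. → Pinebrook Shipping BV (R2): 78% × 62% × 48% × 73% = 16.945344% of Granite Capital LLC.
Aggregating (R3): 2.586888% + 16.945344% = 19.532232%.
19.532232% exceeds the 5% threshold, so Niko is a related party to Granite Capital LLC.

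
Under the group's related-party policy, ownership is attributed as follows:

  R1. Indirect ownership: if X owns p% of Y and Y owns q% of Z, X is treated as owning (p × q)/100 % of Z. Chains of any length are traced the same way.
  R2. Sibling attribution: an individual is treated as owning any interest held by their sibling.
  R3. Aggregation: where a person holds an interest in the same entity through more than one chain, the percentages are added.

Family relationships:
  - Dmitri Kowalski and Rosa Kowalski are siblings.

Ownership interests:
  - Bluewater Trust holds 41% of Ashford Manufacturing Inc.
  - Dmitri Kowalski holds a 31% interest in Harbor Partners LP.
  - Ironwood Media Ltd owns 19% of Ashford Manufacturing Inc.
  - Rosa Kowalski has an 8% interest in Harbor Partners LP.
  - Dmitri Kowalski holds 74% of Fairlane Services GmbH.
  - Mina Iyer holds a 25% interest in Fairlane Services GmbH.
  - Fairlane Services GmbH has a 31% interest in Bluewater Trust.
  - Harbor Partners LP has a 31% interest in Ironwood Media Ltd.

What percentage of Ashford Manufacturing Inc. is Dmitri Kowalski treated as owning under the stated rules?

By sibling attribution (R2), Dmitri Kowalski is treated as also owning Rosa Kowalski's interest in Harbor Partners LP, giving 31% + 8% = 39%.
Chain via Harbor Partners LP → Ironwood Media Ltd (R1): 39% × 31% × 19% = 2.2971% of Ashford Manufacturing Inc.
Chain via Fairlane Services GmbH → Bluewater Trust (R1): 74% × 31% × 41% = 9.4054% of Ashford Manufacturing Inc.
Aggregating (R3): 2.2971% + 9.4054% = 11.7025%.

11.7025%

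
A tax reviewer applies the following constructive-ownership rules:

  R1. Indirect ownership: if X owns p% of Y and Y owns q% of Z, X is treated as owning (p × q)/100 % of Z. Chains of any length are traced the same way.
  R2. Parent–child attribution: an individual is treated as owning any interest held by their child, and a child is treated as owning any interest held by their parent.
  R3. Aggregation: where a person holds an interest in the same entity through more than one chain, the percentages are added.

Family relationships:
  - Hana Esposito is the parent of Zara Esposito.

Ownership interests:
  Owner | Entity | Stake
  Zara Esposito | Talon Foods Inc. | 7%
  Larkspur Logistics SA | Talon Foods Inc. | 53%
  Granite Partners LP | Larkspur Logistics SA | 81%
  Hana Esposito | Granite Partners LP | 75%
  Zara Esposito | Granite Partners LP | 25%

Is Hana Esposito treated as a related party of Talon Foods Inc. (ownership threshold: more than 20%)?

Yes

By parent–child attribution (R2), Hana Esposito is treated as also owning Zara Esposito's interest in Granite Partners LP, giving 75% + 25% = 100%.
By parent–child attribution (R2), Hana Esposito is treated as owning Zara Esposito's 7% interest in Talon Foods Inc.
Chain via Granite Partners LP → Larkspur Logistics SA (R1): 100% × 81% × 53% = 42.93% of Talon Foods Inc.
Direct interest in Talon Foods Inc: 7%.
Aggregating (R3): 42.93% + 7% = 49.93%.
49.93% exceeds the 20% threshold, so Hana is a related party to Talon Foods Inc.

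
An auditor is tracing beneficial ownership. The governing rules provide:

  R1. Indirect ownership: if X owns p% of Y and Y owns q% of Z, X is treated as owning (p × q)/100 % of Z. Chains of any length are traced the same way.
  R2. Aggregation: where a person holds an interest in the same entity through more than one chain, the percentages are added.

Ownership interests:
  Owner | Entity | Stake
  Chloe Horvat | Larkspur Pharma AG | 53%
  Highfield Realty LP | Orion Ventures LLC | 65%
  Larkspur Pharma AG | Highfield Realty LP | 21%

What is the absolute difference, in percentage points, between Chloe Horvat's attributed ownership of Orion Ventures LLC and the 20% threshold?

Chain via Larkspur Pharma AG → Highfield Realty LP (R1): 53% × 21% × 65% = 7.2345% of Orion Ventures LLC.
7.2345% falls short of the 20% threshold by 12.7655 percentage points.

12.7655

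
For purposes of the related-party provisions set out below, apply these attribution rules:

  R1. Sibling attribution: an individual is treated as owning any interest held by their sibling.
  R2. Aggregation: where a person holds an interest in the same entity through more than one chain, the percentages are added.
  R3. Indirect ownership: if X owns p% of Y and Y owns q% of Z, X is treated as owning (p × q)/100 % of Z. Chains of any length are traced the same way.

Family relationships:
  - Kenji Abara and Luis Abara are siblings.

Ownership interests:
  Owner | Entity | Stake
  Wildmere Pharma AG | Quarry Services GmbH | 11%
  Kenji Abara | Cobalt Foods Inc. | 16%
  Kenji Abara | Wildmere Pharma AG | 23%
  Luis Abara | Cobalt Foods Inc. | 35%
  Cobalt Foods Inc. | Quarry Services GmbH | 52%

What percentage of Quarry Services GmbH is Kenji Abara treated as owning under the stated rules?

By sibling attribution (R1), Kenji Abara is treated as also owning Luis Abara's interest in Cobalt Foods Inc, giving 16% + 35% = 51%.
Chain via Wildmere Pharma AG (R3): 23% × 11% = 2.53% of Quarry Services GmbH.
Chain via Cobalt Foods Inc. (R3): 51% × 52% = 26.52% of Quarry Services GmbH.
Aggregating (R2): 2.53% + 26.52% = 29.05%.

29.05%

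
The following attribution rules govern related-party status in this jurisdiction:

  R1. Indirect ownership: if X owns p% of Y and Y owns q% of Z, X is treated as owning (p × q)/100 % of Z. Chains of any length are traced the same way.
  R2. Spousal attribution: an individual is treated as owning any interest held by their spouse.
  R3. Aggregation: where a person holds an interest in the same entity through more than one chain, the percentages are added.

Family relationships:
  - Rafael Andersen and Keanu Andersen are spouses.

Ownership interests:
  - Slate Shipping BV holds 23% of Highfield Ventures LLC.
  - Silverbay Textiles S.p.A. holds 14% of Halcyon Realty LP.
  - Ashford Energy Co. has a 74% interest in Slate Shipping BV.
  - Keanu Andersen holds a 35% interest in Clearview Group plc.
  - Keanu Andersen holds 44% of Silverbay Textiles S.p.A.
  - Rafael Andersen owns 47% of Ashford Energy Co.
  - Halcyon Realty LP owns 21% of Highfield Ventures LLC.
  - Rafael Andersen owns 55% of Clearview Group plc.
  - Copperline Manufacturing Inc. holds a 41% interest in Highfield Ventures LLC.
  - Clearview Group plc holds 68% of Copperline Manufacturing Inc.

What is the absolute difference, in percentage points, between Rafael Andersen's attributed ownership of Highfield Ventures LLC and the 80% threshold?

45.615

By spousal attribution (R2), Rafael Andersen is treated as also owning Keanu Andersen's interest in Clearview Group plc, giving 55% + 35% = 90%.
By spousal attribution (R2), Rafael Andersen is treated as owning Keanu Andersen's 44% interest in Silverbay Textiles S.p.A.
Chain via Clearview Group plc → Copperline Manufacturing Inc. (R1): 90% × 68% × 41% = 25.092% of Highfield Ventures LLC.
Chain via Ashford Energy Co. → Slate Shipping BV (R1): 47% × 74% × 23% = 7.9994% of Highfield Ventures LLC.
Chain via Silverbay Textiles S.p.A. → Halcyon Realty LP (R1): 44% × 14% × 21% = 1.2936% of Highfield Ventures LLC.
Aggregating (R3): 25.092% + 7.9994% + 1.2936% = 34.385%.
34.385% falls short of the 80% threshold by 45.615 percentage points.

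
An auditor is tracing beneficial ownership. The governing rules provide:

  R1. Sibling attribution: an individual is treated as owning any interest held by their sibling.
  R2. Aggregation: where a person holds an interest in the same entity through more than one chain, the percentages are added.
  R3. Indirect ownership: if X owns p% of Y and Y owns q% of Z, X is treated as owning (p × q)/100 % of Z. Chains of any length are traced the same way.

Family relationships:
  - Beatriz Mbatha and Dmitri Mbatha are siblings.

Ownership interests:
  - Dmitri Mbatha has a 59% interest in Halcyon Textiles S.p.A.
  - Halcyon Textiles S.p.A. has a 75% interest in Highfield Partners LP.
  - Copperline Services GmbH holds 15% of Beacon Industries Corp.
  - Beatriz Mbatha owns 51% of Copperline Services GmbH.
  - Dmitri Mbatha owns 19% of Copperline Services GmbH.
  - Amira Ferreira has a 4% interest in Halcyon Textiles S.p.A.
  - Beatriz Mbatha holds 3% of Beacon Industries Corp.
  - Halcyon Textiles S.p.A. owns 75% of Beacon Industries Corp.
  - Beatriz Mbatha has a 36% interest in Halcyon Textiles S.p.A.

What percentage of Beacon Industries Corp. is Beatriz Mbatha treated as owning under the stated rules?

84.75%

By sibling attribution (R1), Beatriz Mbatha is treated as also owning Dmitri Mbatha's interest in Copperline Services GmbH, giving 51% + 19% = 70%.
By sibling attribution (R1), Beatriz Mbatha is treated as also owning Dmitri Mbatha's interest in Halcyon Textiles S.p.A, giving 36% + 59% = 95%.
Chain via Copperline Services GmbH (R3): 70% × 15% = 10.5% of Beacon Industries Corp.
Chain via Halcyon Textiles S.p.A. (R3): 95% × 75% = 71.25% of Beacon Industries Corp.
Direct interest in Beacon Industries Corp: 3%.
Aggregating (R2): 10.5% + 71.25% + 3% = 84.75%.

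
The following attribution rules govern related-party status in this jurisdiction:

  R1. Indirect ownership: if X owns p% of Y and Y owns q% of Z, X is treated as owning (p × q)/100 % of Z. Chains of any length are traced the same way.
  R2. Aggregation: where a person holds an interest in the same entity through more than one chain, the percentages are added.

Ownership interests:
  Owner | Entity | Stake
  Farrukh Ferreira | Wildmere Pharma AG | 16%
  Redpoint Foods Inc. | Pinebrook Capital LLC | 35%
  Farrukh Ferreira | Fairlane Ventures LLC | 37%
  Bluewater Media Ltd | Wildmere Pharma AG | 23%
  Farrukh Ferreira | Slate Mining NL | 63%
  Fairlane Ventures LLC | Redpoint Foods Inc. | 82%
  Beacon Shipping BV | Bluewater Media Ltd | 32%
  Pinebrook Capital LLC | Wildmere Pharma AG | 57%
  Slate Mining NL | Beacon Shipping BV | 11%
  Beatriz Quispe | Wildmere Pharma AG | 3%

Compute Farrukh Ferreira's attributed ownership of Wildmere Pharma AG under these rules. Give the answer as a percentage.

Chain via Slate Mining NL → Beacon Shipping BV → Bluewater Media Ltd (R1): 63% × 11% × 32% × 23% = 0.510048% of Wildmere Pharma AG.
Chain via Fairlane Ventures LLC → Redpoint Foods Inc. → Pinebrook Capital LLC (R1): 37% × 82% × 35% × 57% = 6.05283% of Wildmere Pharma AG.
Direct interest in Wildmere Pharma AG: 16%.
Aggregating (R2): 0.510048% + 6.05283% + 16% = 22.562878%.

22.562878%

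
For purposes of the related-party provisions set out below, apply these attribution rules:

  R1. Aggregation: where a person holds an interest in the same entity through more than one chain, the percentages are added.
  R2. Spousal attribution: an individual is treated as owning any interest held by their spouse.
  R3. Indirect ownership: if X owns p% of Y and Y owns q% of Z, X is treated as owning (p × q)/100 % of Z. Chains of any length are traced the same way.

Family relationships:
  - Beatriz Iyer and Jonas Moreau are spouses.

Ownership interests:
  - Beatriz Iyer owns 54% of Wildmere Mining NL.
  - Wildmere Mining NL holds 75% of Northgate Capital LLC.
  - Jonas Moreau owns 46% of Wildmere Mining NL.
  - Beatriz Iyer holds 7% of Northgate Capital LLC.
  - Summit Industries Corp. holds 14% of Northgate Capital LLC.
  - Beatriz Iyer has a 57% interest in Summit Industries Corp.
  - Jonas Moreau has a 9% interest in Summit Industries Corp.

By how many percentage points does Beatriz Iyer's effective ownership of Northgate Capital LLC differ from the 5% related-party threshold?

By spousal attribution (R2), Beatriz Iyer is treated as also owning Jonas Moreau's interest in Wildmere Mining NL, giving 54% + 46% = 100%.
By spousal attribution (R2), Beatriz Iyer is treated as also owning Jonas Moreau's interest in Summit Industries Corp, giving 57% + 9% = 66%.
Chain via Wildmere Mining NL (R3): 100% × 75% = 75% of Northgate Capital LLC.
Chain via Summit Industries Corp. (R3): 66% × 14% = 9.24% of Northgate Capital LLC.
Direct interest in Northgate Capital LLC: 7%.
Aggregating (R1): 75% + 9.24% + 7% = 91.24%.
91.24% exceeds the 5% threshold by 86.24 percentage points.

86.24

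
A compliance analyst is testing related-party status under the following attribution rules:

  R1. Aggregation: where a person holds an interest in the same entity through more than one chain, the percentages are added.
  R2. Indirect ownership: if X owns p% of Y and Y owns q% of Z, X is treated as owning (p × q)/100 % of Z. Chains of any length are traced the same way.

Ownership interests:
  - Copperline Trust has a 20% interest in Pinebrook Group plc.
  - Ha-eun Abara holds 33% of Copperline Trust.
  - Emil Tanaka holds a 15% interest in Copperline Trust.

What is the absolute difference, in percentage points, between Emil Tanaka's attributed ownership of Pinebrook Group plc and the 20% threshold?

17

Chain via Copperline Trust (R2): 15% × 20% = 3% of Pinebrook Group plc.
3% falls short of the 20% threshold by 17 percentage points.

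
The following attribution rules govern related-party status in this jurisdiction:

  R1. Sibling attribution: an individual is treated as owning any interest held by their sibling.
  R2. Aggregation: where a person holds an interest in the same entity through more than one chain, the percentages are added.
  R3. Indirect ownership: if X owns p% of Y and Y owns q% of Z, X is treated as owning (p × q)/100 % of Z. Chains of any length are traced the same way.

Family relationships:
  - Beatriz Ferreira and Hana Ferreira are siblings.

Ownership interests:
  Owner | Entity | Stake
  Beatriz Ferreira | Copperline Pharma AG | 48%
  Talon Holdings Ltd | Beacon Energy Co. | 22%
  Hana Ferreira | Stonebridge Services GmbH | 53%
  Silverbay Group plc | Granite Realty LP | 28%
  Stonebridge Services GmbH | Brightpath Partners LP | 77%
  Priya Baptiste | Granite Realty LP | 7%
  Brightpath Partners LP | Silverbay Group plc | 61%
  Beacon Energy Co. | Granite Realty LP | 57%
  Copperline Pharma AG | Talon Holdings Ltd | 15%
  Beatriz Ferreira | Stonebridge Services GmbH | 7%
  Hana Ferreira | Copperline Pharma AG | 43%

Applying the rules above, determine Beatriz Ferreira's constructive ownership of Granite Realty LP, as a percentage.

By sibling attribution (R1), Beatriz Ferreira is treated as also owning Hana Ferreira's interest in Stonebridge Services GmbH, giving 7% + 53% = 60%.
By sibling attribution (R1), Beatriz Ferreira is treated as also owning Hana Ferreira's interest in Copperline Pharma AG, giving 48% + 43% = 91%.
Chain via Stonebridge Services GmbH → Brightpath Partners LP → Silverbay Group plc (R3): 60% × 77% × 61% × 28% = 7.89096% of Granite Realty LP.
Chain via Copperline Pharma AG → Talon Holdings Ltd → Beacon Energy Co. (R3): 91% × 15% × 22% × 57% = 1.71171% of Granite Realty LP.
Aggregating (R2): 7.89096% + 1.71171% = 9.60267%.

9.60267%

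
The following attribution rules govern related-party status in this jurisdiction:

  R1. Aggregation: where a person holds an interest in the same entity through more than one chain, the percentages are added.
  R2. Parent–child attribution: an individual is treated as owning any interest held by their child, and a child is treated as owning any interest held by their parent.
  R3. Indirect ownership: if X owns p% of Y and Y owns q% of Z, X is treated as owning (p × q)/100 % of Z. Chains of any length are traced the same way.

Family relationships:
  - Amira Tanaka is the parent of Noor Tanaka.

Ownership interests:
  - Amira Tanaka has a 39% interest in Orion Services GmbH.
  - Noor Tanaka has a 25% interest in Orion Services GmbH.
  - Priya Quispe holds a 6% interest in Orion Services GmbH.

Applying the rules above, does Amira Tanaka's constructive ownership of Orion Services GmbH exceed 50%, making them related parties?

By parent–child attribution (R2), Amira Tanaka is treated as also owning Noor Tanaka's interest in Orion Services GmbH, giving 39% + 25% = 64%.
Direct interest in Orion Services GmbH: 64%.
64% exceeds the 50% threshold, so Amira is a related party to Orion Services GmbH.

Yes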